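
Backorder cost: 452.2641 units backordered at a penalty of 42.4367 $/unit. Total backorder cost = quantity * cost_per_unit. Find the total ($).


Total = 452.2641 * 42.4367 = 19192.5959

19192.5959 $


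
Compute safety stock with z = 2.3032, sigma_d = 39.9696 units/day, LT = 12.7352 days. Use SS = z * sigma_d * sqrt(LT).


sqrt(LT) = sqrt(12.7352) = 3.5686
SS = 2.3032 * 39.9696 * 3.5686 = 328.5219

328.5219 units


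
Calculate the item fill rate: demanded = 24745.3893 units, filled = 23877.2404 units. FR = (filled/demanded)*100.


FR = 23877.2404 / 24745.3893 * 100 = 96.4917

96.4917%


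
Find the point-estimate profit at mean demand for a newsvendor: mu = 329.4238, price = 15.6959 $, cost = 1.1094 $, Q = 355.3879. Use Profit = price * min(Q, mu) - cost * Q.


Sales at mu = min(355.3879, 329.4238) = 329.4238
Revenue = 15.6959 * 329.4238 = 5170.6030
Total cost = 1.1094 * 355.3879 = 394.2673
Profit = 5170.6030 - 394.2673 = 4776.3357

4776.3357 $


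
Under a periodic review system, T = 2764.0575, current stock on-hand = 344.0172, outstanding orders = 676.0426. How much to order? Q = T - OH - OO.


Inventory position = OH + OO = 344.0172 + 676.0426 = 1020.0598
Q = 2764.0575 - 1020.0598 = 1743.9977

1743.9977 units


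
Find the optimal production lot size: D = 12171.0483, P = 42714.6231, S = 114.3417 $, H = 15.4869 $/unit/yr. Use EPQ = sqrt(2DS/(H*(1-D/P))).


1 - D/P = 1 - 0.2849 = 0.7151
H*(1-D/P) = 11.0741
2DS = 2783316.7068
EPQ = sqrt(251336.0849) = 501.3343

501.3343 units


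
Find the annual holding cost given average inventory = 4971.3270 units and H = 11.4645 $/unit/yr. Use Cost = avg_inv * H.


Cost = 4971.3270 * 11.4645 = 56993.7784

56993.7784 $/yr


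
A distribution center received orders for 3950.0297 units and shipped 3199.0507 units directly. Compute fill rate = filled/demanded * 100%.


FR = 3199.0507 / 3950.0297 * 100 = 80.9880

80.9880%


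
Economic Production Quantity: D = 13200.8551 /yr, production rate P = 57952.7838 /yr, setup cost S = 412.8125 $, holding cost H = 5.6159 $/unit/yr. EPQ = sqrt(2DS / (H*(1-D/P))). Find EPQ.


1 - D/P = 1 - 0.2278 = 0.7722
H*(1-D/P) = 4.3367
2DS = 10898955.9919
EPQ = sqrt(2513205.9453) = 1585.3094

1585.3094 units


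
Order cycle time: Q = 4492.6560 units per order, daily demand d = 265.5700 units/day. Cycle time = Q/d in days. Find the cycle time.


Cycle = 4492.6560 / 265.5700 = 16.9170

16.9170 days


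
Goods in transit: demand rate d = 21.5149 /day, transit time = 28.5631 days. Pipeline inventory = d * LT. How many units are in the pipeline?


Pipeline = 21.5149 * 28.5631 = 614.5322

614.5322 units


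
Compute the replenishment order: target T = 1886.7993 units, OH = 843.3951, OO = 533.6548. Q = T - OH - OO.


Inventory position = OH + OO = 843.3951 + 533.6548 = 1377.0499
Q = 1886.7993 - 1377.0499 = 509.7494

509.7494 units


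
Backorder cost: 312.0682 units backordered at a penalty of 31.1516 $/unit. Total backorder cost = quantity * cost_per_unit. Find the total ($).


Total = 312.0682 * 31.1516 = 9721.4237

9721.4237 $


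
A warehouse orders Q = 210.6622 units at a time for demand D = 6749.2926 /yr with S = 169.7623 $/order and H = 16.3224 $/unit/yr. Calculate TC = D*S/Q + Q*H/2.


Ordering cost = D*S/Q = 5438.9228
Holding cost = Q*H/2 = 1719.2563
TC = 5438.9228 + 1719.2563 = 7158.1791

7158.1791 $/yr


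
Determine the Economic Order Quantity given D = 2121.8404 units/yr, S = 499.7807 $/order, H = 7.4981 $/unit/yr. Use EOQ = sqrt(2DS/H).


2*D*S = 2 * 2121.8404 * 499.7807 = 2120909.7608
2*D*S/H = 282859.6259
EOQ = sqrt(282859.6259) = 531.8455

531.8455 units


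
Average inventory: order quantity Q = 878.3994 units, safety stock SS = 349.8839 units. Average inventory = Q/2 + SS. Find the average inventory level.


Q/2 = 439.1997
Avg = 439.1997 + 349.8839 = 789.0836

789.0836 units


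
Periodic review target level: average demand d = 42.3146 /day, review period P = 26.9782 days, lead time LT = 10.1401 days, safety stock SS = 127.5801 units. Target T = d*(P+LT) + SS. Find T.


P + LT = 37.1183
d*(P+LT) = 42.3146 * 37.1183 = 1570.6460
T = 1570.6460 + 127.5801 = 1698.2261

1698.2261 units


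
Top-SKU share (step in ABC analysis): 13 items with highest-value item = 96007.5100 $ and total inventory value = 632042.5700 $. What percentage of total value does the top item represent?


Top item = 96007.5100
Total = 632042.5700
Percentage = 96007.5100 / 632042.5700 * 100 = 15.1900

15.1900%


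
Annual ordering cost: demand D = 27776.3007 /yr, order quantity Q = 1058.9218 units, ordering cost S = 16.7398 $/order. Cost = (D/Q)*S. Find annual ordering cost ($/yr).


Number of orders = D/Q = 26.2307
Cost = 26.2307 * 16.7398 = 439.0973

439.0973 $/yr


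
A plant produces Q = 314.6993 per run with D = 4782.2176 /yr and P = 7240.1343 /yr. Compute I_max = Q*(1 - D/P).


D/P = 0.6605
1 - D/P = 0.3395
I_max = 314.6993 * 0.3395 = 106.8357

106.8357 units


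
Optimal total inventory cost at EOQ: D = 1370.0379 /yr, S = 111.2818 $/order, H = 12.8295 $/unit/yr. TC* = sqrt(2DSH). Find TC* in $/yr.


2*D*S*H = 3911978.4164
TC* = sqrt(3911978.4164) = 1977.8722

1977.8722 $/yr


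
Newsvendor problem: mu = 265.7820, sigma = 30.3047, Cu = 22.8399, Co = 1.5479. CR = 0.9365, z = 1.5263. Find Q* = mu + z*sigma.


CR = Cu/(Cu+Co) = 22.8399/(22.8399+1.5479) = 0.9365
z = 1.5263
Q* = 265.7820 + 1.5263 * 30.3047 = 312.0361

312.0361 units


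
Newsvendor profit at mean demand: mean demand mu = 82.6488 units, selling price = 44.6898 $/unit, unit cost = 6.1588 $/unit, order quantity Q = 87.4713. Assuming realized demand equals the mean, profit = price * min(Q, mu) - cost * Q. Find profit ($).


Sales at mu = min(87.4713, 82.6488) = 82.6488
Revenue = 44.6898 * 82.6488 = 3693.5583
Total cost = 6.1588 * 87.4713 = 538.7182
Profit = 3693.5583 - 538.7182 = 3154.8401

3154.8401 $


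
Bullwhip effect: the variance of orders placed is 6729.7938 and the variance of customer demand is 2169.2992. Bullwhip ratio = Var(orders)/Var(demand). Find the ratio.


BW = 6729.7938 / 2169.2992 = 3.1023

3.1023


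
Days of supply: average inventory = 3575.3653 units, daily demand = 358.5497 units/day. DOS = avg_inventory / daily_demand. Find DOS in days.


DOS = 3575.3653 / 358.5497 = 9.9717

9.9717 days


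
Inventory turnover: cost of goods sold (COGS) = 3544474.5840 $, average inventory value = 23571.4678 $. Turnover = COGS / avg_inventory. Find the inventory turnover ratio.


Turnover = 3544474.5840 / 23571.4678 = 150.3714

150.3714


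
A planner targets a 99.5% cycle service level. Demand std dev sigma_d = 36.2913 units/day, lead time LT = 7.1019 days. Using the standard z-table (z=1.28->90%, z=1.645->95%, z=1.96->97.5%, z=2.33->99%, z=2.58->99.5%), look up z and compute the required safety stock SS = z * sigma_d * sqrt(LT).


From the table, SL = 99.5% corresponds to z = 2.58
sqrt(LT) = sqrt(7.1019) = 2.6649
SS = 2.58 * 36.2913 * 2.6649 = 249.5224

249.5224 units


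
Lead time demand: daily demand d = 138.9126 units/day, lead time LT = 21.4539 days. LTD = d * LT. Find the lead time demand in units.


LTD = 138.9126 * 21.4539 = 2980.2170

2980.2170 units


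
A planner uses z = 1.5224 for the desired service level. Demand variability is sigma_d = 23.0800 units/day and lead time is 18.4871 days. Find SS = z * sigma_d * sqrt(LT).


sqrt(LT) = sqrt(18.4871) = 4.2997
SS = 1.5224 * 23.0800 * 4.2997 = 151.0772

151.0772 units


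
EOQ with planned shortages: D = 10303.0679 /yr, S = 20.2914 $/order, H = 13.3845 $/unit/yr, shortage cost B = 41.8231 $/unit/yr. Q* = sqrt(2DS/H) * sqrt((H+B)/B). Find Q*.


sqrt(2DS/H) = 176.7475
sqrt((H+B)/B) = 1.1489
Q* = 176.7475 * 1.1489 = 203.0694

203.0694 units


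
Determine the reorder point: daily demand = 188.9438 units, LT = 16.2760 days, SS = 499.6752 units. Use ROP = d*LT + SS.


d*LT = 188.9438 * 16.2760 = 3075.2493
ROP = 3075.2493 + 499.6752 = 3574.9245

3574.9245 units


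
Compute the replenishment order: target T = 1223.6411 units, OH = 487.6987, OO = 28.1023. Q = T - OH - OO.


Inventory position = OH + OO = 487.6987 + 28.1023 = 515.8010
Q = 1223.6411 - 515.8010 = 707.8401

707.8401 units


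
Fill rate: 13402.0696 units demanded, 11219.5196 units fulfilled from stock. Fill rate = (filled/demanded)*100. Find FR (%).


FR = 11219.5196 / 13402.0696 * 100 = 83.7148

83.7148%


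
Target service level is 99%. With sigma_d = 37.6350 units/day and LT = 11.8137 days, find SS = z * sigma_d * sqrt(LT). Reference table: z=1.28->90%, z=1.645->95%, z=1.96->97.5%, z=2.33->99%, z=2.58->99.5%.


From the table, SL = 99% corresponds to z = 2.33
sqrt(LT) = sqrt(11.8137) = 3.4371
SS = 2.33 * 37.6350 * 3.4371 = 301.3983

301.3983 units


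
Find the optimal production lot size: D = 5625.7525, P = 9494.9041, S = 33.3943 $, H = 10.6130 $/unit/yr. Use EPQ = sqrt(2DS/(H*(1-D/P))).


1 - D/P = 1 - 0.5925 = 0.4075
H*(1-D/P) = 4.3248
2DS = 375736.1334
EPQ = sqrt(86879.9643) = 294.7541

294.7541 units


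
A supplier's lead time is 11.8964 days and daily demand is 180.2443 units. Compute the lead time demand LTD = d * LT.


LTD = 180.2443 * 11.8964 = 2144.2583

2144.2583 units


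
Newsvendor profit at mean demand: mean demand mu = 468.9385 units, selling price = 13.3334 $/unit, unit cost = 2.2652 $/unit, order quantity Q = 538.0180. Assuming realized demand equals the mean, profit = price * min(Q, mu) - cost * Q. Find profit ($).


Sales at mu = min(538.0180, 468.9385) = 468.9385
Revenue = 13.3334 * 468.9385 = 6252.5446
Total cost = 2.2652 * 538.0180 = 1218.7184
Profit = 6252.5446 - 1218.7184 = 5033.8262

5033.8262 $


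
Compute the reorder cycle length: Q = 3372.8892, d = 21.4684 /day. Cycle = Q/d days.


Cycle = 3372.8892 / 21.4684 = 157.1095

157.1095 days


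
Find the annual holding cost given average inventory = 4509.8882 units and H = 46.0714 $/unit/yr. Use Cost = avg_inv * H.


Cost = 4509.8882 * 46.0714 = 207776.8632

207776.8632 $/yr


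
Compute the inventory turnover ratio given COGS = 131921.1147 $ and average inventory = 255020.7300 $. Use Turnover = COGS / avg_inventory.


Turnover = 131921.1147 / 255020.7300 = 0.5173

0.5173


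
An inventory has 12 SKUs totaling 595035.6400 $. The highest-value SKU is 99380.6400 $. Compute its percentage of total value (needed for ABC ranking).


Top item = 99380.6400
Total = 595035.6400
Percentage = 99380.6400 / 595035.6400 * 100 = 16.7016

16.7016%


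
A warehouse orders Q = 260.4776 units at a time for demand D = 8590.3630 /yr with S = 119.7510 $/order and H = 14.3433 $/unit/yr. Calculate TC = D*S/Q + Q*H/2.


Ordering cost = D*S/Q = 3949.3014
Holding cost = Q*H/2 = 1868.0542
TC = 3949.3014 + 1868.0542 = 5817.3556

5817.3556 $/yr


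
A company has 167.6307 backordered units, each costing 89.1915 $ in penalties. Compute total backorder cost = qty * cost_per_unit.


Total = 167.6307 * 89.1915 = 14951.2336

14951.2336 $


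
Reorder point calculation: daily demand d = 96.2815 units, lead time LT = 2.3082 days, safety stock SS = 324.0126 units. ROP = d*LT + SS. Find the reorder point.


d*LT = 96.2815 * 2.3082 = 222.2370
ROP = 222.2370 + 324.0126 = 546.2496

546.2496 units


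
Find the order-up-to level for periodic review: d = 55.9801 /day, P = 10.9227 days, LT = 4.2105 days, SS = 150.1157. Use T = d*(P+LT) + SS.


P + LT = 15.1332
d*(P+LT) = 55.9801 * 15.1332 = 847.1580
T = 847.1580 + 150.1157 = 997.2737

997.2737 units


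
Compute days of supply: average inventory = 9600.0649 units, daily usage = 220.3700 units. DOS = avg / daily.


DOS = 9600.0649 / 220.3700 = 43.5634

43.5634 days


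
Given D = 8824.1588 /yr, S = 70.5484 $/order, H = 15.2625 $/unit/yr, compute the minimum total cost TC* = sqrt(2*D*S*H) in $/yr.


2*D*S*H = 19002736.9400
TC* = sqrt(19002736.9400) = 4359.2129

4359.2129 $/yr


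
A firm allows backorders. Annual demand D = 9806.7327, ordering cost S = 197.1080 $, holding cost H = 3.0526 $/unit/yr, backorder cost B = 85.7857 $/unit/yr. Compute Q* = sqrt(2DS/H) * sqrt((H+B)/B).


sqrt(2DS/H) = 1125.3674
sqrt((H+B)/B) = 1.0176
Q* = 1125.3674 * 1.0176 = 1145.2150

1145.2150 units


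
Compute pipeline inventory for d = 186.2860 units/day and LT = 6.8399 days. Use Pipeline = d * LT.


Pipeline = 186.2860 * 6.8399 = 1274.1776

1274.1776 units


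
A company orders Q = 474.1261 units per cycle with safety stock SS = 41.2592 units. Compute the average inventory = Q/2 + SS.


Q/2 = 237.0631
Avg = 237.0631 + 41.2592 = 278.3222

278.3222 units


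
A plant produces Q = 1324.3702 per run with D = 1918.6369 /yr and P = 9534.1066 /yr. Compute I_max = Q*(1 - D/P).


D/P = 0.2012
1 - D/P = 0.7988
I_max = 1324.3702 * 0.7988 = 1057.8549

1057.8549 units


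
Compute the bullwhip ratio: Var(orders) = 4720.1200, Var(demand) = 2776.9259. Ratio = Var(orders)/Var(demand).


BW = 4720.1200 / 2776.9259 = 1.6998

1.6998


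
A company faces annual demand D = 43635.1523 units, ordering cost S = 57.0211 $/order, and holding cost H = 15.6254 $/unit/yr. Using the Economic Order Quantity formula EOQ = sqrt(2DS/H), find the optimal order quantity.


2*D*S = 2 * 43635.1523 * 57.0211 = 4976248.7656
2*D*S/H = 318471.7681
EOQ = sqrt(318471.7681) = 564.3330

564.3330 units


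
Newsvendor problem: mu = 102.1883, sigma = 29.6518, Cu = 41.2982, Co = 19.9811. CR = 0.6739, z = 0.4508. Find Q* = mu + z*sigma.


CR = Cu/(Cu+Co) = 41.2982/(41.2982+19.9811) = 0.6739
z = 0.4508
Q* = 102.1883 + 0.4508 * 29.6518 = 115.5553

115.5553 units


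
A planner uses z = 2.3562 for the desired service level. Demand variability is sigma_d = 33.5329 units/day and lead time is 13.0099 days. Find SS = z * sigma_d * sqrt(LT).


sqrt(LT) = sqrt(13.0099) = 3.6069
SS = 2.3562 * 33.5329 * 3.6069 = 284.9838

284.9838 units


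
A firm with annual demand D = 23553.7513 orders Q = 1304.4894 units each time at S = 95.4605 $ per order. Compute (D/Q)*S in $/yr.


Number of orders = D/Q = 18.0559
Cost = 18.0559 * 95.4605 = 1723.6268

1723.6268 $/yr


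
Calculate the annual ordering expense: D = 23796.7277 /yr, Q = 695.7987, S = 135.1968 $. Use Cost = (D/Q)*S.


Number of orders = D/Q = 34.2006
Cost = 34.2006 * 135.1968 = 4623.8106

4623.8106 $/yr


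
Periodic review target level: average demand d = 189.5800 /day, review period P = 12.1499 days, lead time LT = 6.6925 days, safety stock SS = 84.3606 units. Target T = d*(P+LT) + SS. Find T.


P + LT = 18.8424
d*(P+LT) = 189.5800 * 18.8424 = 3572.1422
T = 3572.1422 + 84.3606 = 3656.5028

3656.5028 units


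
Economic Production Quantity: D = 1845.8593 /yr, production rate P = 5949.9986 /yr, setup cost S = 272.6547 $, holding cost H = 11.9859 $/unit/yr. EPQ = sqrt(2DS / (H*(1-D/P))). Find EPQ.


1 - D/P = 1 - 0.3102 = 0.6898
H*(1-D/P) = 8.2675
2DS = 1006564.4274
EPQ = sqrt(121749.0830) = 348.9256

348.9256 units


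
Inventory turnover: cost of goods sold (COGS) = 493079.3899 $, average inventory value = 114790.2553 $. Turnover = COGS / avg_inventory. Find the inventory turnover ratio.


Turnover = 493079.3899 / 114790.2553 = 4.2955

4.2955


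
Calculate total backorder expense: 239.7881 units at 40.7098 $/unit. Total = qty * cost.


Total = 239.7881 * 40.7098 = 9761.7256

9761.7256 $


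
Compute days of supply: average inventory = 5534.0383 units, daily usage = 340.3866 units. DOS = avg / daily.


DOS = 5534.0383 / 340.3866 = 16.2581

16.2581 days


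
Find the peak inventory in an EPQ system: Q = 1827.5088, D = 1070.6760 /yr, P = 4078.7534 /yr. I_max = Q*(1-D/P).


D/P = 0.2625
1 - D/P = 0.7375
I_max = 1827.5088 * 0.7375 = 1347.7863

1347.7863 units


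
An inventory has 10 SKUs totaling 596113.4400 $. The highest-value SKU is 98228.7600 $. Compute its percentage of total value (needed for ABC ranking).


Top item = 98228.7600
Total = 596113.4400
Percentage = 98228.7600 / 596113.4400 * 100 = 16.4782

16.4782%


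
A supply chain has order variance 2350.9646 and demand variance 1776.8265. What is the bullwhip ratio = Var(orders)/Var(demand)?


BW = 2350.9646 / 1776.8265 = 1.3231

1.3231


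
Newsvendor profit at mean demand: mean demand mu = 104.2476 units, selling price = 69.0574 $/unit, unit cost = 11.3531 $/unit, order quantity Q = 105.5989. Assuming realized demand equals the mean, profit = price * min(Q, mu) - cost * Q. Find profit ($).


Sales at mu = min(105.5989, 104.2476) = 104.2476
Revenue = 69.0574 * 104.2476 = 7199.0682
Total cost = 11.3531 * 105.5989 = 1198.8749
Profit = 7199.0682 - 1198.8749 = 6000.1933

6000.1933 $


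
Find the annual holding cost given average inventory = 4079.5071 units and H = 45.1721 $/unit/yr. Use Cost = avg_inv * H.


Cost = 4079.5071 * 45.1721 = 184279.9027

184279.9027 $/yr


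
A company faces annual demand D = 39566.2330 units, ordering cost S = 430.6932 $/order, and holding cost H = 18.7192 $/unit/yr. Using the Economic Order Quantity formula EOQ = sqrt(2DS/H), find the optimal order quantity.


2*D*S = 2 * 39566.2330 * 430.6932 = 34081815.0054
2*D*S/H = 1820687.5831
EOQ = sqrt(1820687.5831) = 1349.3286

1349.3286 units


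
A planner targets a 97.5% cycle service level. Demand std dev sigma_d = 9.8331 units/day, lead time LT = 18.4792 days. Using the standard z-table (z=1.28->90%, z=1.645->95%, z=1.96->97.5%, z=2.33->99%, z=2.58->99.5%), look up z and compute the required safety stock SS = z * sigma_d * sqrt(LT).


From the table, SL = 97.5% corresponds to z = 1.96
sqrt(LT) = sqrt(18.4792) = 4.2987
SS = 1.96 * 9.8331 * 4.2987 = 82.8492

82.8492 units


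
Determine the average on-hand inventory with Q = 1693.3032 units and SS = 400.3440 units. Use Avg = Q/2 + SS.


Q/2 = 846.6516
Avg = 846.6516 + 400.3440 = 1246.9956

1246.9956 units


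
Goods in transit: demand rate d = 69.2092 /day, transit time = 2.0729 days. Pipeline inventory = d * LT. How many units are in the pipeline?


Pipeline = 69.2092 * 2.0729 = 143.4638

143.4638 units


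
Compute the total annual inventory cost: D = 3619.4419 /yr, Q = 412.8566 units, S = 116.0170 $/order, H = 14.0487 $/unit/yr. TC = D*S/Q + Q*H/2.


Ordering cost = D*S/Q = 1017.1008
Holding cost = Q*H/2 = 2900.0493
TC = 1017.1008 + 2900.0493 = 3917.1501

3917.1501 $/yr


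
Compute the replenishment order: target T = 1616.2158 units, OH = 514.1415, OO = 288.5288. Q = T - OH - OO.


Inventory position = OH + OO = 514.1415 + 288.5288 = 802.6703
Q = 1616.2158 - 802.6703 = 813.5455

813.5455 units


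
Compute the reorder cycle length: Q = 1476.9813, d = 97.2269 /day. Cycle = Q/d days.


Cycle = 1476.9813 / 97.2269 = 15.1911

15.1911 days


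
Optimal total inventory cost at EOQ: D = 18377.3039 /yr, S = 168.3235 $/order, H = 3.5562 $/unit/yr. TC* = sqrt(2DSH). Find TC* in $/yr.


2*D*S*H = 22001015.3206
TC* = sqrt(22001015.3206) = 4690.5240

4690.5240 $/yr


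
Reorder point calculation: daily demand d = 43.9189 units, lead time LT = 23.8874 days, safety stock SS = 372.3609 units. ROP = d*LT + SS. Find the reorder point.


d*LT = 43.9189 * 23.8874 = 1049.1083
ROP = 1049.1083 + 372.3609 = 1421.4692

1421.4692 units


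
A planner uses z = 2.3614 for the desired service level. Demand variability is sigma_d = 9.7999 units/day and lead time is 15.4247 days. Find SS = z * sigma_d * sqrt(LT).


sqrt(LT) = sqrt(15.4247) = 3.9274
SS = 2.3614 * 9.7999 * 3.9274 = 90.8865

90.8865 units


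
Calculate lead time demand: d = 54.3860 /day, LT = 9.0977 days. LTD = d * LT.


LTD = 54.3860 * 9.0977 = 494.7875

494.7875 units


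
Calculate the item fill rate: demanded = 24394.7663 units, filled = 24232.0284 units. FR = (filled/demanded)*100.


FR = 24232.0284 / 24394.7663 * 100 = 99.3329

99.3329%


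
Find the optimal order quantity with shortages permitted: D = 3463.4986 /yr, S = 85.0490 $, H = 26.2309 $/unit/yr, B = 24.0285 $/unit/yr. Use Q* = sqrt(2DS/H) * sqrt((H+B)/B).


sqrt(2DS/H) = 149.8651
sqrt((H+B)/B) = 1.4463
Q* = 149.8651 * 1.4463 = 216.7434

216.7434 units


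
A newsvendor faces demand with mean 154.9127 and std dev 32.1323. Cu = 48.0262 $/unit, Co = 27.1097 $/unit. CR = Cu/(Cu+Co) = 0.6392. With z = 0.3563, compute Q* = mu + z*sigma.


CR = Cu/(Cu+Co) = 48.0262/(48.0262+27.1097) = 0.6392
z = 0.3563
Q* = 154.9127 + 0.3563 * 32.1323 = 166.3614

166.3614 units


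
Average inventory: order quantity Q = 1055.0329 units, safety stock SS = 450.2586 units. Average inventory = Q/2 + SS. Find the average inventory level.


Q/2 = 527.5164
Avg = 527.5164 + 450.2586 = 977.7750

977.7750 units


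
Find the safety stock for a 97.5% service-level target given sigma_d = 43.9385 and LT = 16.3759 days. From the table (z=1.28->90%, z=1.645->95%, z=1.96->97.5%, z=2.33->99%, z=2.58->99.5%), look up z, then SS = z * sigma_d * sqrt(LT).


From the table, SL = 97.5% corresponds to z = 1.96
sqrt(LT) = sqrt(16.3759) = 4.0467
SS = 1.96 * 43.9385 * 4.0467 = 348.5009

348.5009 units


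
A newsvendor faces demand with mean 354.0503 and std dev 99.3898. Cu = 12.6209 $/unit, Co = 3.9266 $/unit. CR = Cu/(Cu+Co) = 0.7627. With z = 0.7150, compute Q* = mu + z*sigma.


CR = Cu/(Cu+Co) = 12.6209/(12.6209+3.9266) = 0.7627
z = 0.7150
Q* = 354.0503 + 0.7150 * 99.3898 = 425.1140

425.1140 units


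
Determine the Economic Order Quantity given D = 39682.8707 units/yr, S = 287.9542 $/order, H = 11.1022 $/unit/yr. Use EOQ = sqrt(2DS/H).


2*D*S = 2 * 39682.8707 * 287.9542 = 22853698.5722
2*D*S/H = 2058483.7755
EOQ = sqrt(2058483.7755) = 1434.7417

1434.7417 units


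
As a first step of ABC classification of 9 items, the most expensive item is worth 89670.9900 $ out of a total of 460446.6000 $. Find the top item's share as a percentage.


Top item = 89670.9900
Total = 460446.6000
Percentage = 89670.9900 / 460446.6000 * 100 = 19.4748

19.4748%


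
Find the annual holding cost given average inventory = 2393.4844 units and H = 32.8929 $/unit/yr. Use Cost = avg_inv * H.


Cost = 2393.4844 * 32.8929 = 78728.6430

78728.6430 $/yr


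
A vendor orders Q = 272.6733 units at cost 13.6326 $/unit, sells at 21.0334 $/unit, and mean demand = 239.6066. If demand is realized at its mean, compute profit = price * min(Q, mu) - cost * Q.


Sales at mu = min(272.6733, 239.6066) = 239.6066
Revenue = 21.0334 * 239.6066 = 5039.7415
Total cost = 13.6326 * 272.6733 = 3717.2460
Profit = 5039.7415 - 3717.2460 = 1322.4954

1322.4954 $


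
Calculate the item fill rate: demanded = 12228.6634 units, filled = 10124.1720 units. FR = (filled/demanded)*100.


FR = 10124.1720 / 12228.6634 * 100 = 82.7905

82.7905%


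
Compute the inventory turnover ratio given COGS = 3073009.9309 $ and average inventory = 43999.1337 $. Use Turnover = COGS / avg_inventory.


Turnover = 3073009.9309 / 43999.1337 = 69.8425

69.8425


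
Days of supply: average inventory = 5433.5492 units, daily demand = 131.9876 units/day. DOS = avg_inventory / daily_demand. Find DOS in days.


DOS = 5433.5492 / 131.9876 = 41.1671

41.1671 days


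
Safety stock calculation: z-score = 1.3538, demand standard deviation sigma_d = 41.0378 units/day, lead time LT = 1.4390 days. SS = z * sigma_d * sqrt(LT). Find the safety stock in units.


sqrt(LT) = sqrt(1.4390) = 1.1996
SS = 1.3538 * 41.0378 * 1.1996 = 66.6452

66.6452 units


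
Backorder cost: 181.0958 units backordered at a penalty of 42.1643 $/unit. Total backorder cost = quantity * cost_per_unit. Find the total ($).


Total = 181.0958 * 42.1643 = 7635.7776

7635.7776 $


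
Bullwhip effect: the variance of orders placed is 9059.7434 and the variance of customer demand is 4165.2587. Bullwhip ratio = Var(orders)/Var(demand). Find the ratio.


BW = 9059.7434 / 4165.2587 = 2.1751

2.1751


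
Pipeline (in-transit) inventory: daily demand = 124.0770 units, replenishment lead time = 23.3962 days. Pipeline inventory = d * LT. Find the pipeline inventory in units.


Pipeline = 124.0770 * 23.3962 = 2902.9303

2902.9303 units


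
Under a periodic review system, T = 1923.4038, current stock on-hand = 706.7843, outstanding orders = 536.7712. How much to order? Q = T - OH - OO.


Inventory position = OH + OO = 706.7843 + 536.7712 = 1243.5555
Q = 1923.4038 - 1243.5555 = 679.8483

679.8483 units


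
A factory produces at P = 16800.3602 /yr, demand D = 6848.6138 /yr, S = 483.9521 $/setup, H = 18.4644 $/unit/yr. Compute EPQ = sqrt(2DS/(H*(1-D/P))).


1 - D/P = 1 - 0.4076 = 0.5924
H*(1-D/P) = 10.9374
2DS = 6628802.0612
EPQ = sqrt(606064.9155) = 778.5017

778.5017 units


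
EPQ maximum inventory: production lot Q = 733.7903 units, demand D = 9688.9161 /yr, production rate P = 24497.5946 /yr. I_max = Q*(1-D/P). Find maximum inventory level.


D/P = 0.3955
1 - D/P = 0.6045
I_max = 733.7903 * 0.6045 = 443.5727

443.5727 units


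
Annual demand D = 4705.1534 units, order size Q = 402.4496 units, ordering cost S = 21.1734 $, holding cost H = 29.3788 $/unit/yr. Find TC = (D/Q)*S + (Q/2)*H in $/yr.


Ordering cost = D*S/Q = 247.5443
Holding cost = Q*H/2 = 5911.7432
TC = 247.5443 + 5911.7432 = 6159.2874

6159.2874 $/yr


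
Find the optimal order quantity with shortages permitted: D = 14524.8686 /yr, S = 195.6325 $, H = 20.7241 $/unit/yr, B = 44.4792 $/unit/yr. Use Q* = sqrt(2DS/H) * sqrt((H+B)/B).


sqrt(2DS/H) = 523.6653
sqrt((H+B)/B) = 1.2108
Q* = 523.6653 * 1.2108 = 634.0304

634.0304 units


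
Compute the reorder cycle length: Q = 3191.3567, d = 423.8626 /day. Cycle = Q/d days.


Cycle = 3191.3567 / 423.8626 = 7.5292

7.5292 days


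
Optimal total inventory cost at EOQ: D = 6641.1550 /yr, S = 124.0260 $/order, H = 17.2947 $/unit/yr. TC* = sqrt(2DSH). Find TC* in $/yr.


2*D*S*H = 28490454.8306
TC* = sqrt(28490454.8306) = 5337.6451

5337.6451 $/yr


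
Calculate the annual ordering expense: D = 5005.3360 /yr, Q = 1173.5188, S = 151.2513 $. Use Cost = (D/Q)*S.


Number of orders = D/Q = 4.2652
Cost = 4.2652 * 151.2513 = 645.1227

645.1227 $/yr


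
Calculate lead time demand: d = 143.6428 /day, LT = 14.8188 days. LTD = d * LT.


LTD = 143.6428 * 14.8188 = 2128.6139

2128.6139 units


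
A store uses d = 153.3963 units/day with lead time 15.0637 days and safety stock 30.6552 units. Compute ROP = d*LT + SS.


d*LT = 153.3963 * 15.0637 = 2310.7158
ROP = 2310.7158 + 30.6552 = 2341.3710

2341.3710 units


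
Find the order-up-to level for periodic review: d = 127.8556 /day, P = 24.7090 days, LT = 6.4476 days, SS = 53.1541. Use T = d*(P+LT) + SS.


P + LT = 31.1566
d*(P+LT) = 127.8556 * 31.1566 = 3983.5458
T = 3983.5458 + 53.1541 = 4036.6999

4036.6999 units


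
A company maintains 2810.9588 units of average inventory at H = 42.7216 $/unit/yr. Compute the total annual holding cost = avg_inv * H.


Cost = 2810.9588 * 42.7216 = 120088.6575

120088.6575 $/yr


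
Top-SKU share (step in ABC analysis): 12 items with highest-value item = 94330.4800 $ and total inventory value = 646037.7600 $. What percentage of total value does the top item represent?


Top item = 94330.4800
Total = 646037.7600
Percentage = 94330.4800 / 646037.7600 * 100 = 14.6014

14.6014%


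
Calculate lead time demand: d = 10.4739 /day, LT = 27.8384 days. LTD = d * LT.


LTD = 10.4739 * 27.8384 = 291.5766

291.5766 units


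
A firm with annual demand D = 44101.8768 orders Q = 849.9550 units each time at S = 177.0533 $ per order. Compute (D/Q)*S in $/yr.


Number of orders = D/Q = 51.8873
Cost = 51.8873 * 177.0533 = 9186.8191

9186.8191 $/yr


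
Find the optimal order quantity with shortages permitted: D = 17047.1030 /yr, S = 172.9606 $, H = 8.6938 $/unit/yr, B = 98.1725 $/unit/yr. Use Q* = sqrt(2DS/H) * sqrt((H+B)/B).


sqrt(2DS/H) = 823.5862
sqrt((H+B)/B) = 1.0433
Q* = 823.5862 * 1.0433 = 859.2796

859.2796 units


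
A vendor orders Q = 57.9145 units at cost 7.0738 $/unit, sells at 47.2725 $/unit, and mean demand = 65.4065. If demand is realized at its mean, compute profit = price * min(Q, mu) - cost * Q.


Sales at mu = min(57.9145, 65.4065) = 57.9145
Revenue = 47.2725 * 57.9145 = 2737.7632
Total cost = 7.0738 * 57.9145 = 409.6756
Profit = 2737.7632 - 409.6756 = 2328.0876

2328.0876 $


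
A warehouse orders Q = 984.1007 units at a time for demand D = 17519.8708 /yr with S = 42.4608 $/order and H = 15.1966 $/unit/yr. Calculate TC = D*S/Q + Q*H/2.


Ordering cost = D*S/Q = 755.9264
Holding cost = Q*H/2 = 7477.4923
TC = 755.9264 + 7477.4923 = 8233.4188

8233.4188 $/yr


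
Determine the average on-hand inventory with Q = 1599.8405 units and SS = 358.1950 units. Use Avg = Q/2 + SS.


Q/2 = 799.9203
Avg = 799.9203 + 358.1950 = 1158.1153

1158.1153 units


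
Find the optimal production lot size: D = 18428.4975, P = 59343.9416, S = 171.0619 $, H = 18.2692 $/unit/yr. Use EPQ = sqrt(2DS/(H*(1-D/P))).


1 - D/P = 1 - 0.3105 = 0.6895
H*(1-D/P) = 12.5959
2DS = 6304827.5930
EPQ = sqrt(500544.6273) = 707.4918

707.4918 units


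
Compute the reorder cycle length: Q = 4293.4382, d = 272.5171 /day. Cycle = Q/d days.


Cycle = 4293.4382 / 272.5171 = 15.7547

15.7547 days


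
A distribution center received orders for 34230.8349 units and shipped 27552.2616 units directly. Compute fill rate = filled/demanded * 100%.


FR = 27552.2616 / 34230.8349 * 100 = 80.4896

80.4896%


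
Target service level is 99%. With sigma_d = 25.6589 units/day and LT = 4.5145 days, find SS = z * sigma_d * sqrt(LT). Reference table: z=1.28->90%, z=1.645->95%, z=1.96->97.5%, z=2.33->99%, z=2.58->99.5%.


From the table, SL = 99% corresponds to z = 2.33
sqrt(LT) = sqrt(4.5145) = 2.1247
SS = 2.33 * 25.6589 * 2.1247 = 127.0278

127.0278 units


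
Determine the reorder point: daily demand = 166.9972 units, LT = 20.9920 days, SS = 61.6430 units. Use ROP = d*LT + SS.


d*LT = 166.9972 * 20.9920 = 3505.6052
ROP = 3505.6052 + 61.6430 = 3567.2482

3567.2482 units


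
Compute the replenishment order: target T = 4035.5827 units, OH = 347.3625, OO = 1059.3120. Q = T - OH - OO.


Inventory position = OH + OO = 347.3625 + 1059.3120 = 1406.6745
Q = 4035.5827 - 1406.6745 = 2628.9082

2628.9082 units


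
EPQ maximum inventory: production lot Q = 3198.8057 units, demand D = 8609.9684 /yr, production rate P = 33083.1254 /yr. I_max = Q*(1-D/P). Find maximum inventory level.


D/P = 0.2603
1 - D/P = 0.7397
I_max = 3198.8057 * 0.7397 = 2366.3083

2366.3083 units


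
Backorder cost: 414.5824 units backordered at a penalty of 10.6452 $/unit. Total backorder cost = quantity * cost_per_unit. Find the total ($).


Total = 414.5824 * 10.6452 = 4413.3126

4413.3126 $


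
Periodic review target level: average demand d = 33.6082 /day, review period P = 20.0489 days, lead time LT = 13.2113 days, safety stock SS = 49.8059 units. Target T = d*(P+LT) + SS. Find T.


P + LT = 33.2602
d*(P+LT) = 33.6082 * 33.2602 = 1117.8155
T = 1117.8155 + 49.8059 = 1167.6214

1167.6214 units


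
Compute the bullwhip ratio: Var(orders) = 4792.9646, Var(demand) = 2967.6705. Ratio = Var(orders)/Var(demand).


BW = 4792.9646 / 2967.6705 = 1.6151

1.6151


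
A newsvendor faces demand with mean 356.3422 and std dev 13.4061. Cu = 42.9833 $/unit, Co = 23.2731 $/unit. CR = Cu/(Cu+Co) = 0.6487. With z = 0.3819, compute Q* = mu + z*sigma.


CR = Cu/(Cu+Co) = 42.9833/(42.9833+23.2731) = 0.6487
z = 0.3819
Q* = 356.3422 + 0.3819 * 13.4061 = 361.4620

361.4620 units


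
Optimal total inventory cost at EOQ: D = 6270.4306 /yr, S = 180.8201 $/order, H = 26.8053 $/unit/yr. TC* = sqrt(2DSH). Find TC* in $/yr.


2*D*S*H = 60784764.4949
TC* = sqrt(60784764.4949) = 7796.4585

7796.4585 $/yr


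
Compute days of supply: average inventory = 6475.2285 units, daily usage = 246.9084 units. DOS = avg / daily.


DOS = 6475.2285 / 246.9084 = 26.2252

26.2252 days


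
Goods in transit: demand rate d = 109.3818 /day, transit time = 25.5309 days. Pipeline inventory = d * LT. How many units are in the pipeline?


Pipeline = 109.3818 * 25.5309 = 2792.6158

2792.6158 units


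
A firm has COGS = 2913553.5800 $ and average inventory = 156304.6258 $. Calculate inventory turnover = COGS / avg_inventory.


Turnover = 2913553.5800 / 156304.6258 = 18.6402

18.6402


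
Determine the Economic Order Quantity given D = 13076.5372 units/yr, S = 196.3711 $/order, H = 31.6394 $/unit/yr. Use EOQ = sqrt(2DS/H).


2*D*S = 2 * 13076.5372 * 196.3711 = 5135707.9883
2*D*S/H = 162320.0183
EOQ = sqrt(162320.0183) = 402.8896

402.8896 units


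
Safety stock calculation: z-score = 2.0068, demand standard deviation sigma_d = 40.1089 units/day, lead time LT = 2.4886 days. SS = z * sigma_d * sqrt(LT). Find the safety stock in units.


sqrt(LT) = sqrt(2.4886) = 1.5775
SS = 2.0068 * 40.1089 * 1.5775 = 126.9762

126.9762 units


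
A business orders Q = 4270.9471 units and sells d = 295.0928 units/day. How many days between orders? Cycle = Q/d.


Cycle = 4270.9471 / 295.0928 = 14.4732

14.4732 days


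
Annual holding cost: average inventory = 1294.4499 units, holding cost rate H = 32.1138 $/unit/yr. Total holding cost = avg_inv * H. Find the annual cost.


Cost = 1294.4499 * 32.1138 = 41569.7052

41569.7052 $/yr


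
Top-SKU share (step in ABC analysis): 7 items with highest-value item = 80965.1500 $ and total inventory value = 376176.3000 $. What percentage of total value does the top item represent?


Top item = 80965.1500
Total = 376176.3000
Percentage = 80965.1500 / 376176.3000 * 100 = 21.5232

21.5232%


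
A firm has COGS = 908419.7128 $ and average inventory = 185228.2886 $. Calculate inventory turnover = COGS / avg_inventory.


Turnover = 908419.7128 / 185228.2886 = 4.9043

4.9043


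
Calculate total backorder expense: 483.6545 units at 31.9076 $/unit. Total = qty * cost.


Total = 483.6545 * 31.9076 = 15432.2543

15432.2543 $


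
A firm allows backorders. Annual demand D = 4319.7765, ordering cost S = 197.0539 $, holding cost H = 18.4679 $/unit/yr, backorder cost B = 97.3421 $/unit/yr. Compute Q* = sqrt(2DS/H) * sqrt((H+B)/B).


sqrt(2DS/H) = 303.6193
sqrt((H+B)/B) = 1.0907
Q* = 303.6193 * 1.0907 = 331.1708

331.1708 units


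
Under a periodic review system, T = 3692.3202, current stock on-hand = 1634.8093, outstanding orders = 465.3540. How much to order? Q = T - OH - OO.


Inventory position = OH + OO = 1634.8093 + 465.3540 = 2100.1633
Q = 3692.3202 - 2100.1633 = 1592.1569

1592.1569 units


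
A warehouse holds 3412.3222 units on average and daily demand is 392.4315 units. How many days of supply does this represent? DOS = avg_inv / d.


DOS = 3412.3222 / 392.4315 = 8.6953

8.6953 days


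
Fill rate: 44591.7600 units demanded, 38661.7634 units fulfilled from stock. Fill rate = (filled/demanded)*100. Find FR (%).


FR = 38661.7634 / 44591.7600 * 100 = 86.7016

86.7016%


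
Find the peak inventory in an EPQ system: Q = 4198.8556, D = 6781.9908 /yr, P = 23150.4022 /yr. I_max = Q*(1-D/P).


D/P = 0.2930
1 - D/P = 0.7070
I_max = 4198.8556 * 0.7070 = 2968.7863

2968.7863 units


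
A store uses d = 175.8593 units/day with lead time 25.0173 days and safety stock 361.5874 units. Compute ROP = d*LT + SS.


d*LT = 175.8593 * 25.0173 = 4399.5249
ROP = 4399.5249 + 361.5874 = 4761.1123

4761.1123 units


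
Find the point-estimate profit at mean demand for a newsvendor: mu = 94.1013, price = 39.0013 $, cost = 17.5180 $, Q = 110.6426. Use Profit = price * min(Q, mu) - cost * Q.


Sales at mu = min(110.6426, 94.1013) = 94.1013
Revenue = 39.0013 * 94.1013 = 3670.0730
Total cost = 17.5180 * 110.6426 = 1938.2371
Profit = 3670.0730 - 1938.2371 = 1731.8360

1731.8360 $


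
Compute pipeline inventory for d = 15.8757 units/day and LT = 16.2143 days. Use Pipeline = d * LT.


Pipeline = 15.8757 * 16.2143 = 257.4134

257.4134 units


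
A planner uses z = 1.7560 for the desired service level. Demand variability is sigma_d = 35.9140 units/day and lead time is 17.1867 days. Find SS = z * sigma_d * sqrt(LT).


sqrt(LT) = sqrt(17.1867) = 4.1457
SS = 1.7560 * 35.9140 * 4.1457 = 261.4475

261.4475 units


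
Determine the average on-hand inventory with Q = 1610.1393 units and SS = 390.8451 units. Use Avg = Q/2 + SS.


Q/2 = 805.0697
Avg = 805.0697 + 390.8451 = 1195.9147

1195.9147 units


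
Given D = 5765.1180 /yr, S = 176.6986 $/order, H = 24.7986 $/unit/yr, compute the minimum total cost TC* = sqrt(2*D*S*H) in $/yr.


2*D*S*H = 50524086.3328
TC* = sqrt(50524086.3328) = 7108.0297

7108.0297 $/yr


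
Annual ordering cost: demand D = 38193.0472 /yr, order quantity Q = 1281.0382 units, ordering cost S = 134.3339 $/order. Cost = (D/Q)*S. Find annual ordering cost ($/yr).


Number of orders = D/Q = 29.8141
Cost = 29.8141 * 134.3339 = 4005.0492

4005.0492 $/yr


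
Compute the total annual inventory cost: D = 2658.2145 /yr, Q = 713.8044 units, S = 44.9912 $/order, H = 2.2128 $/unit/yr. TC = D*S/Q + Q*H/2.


Ordering cost = D*S/Q = 167.5477
Holding cost = Q*H/2 = 789.7532
TC = 167.5477 + 789.7532 = 957.3009

957.3009 $/yr


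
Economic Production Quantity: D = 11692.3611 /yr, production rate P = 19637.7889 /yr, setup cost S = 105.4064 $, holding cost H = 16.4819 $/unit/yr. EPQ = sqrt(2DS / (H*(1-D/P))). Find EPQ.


1 - D/P = 1 - 0.5954 = 0.4046
H*(1-D/P) = 6.6686
2DS = 2464899.3821
EPQ = sqrt(369630.0089) = 607.9720

607.9720 units


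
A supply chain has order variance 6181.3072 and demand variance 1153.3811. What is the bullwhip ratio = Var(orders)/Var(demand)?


BW = 6181.3072 / 1153.3811 = 5.3593

5.3593


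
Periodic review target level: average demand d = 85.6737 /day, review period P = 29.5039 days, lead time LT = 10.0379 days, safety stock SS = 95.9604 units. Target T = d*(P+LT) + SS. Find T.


P + LT = 39.5418
d*(P+LT) = 85.6737 * 39.5418 = 3387.6923
T = 3387.6923 + 95.9604 = 3483.6527

3483.6527 units


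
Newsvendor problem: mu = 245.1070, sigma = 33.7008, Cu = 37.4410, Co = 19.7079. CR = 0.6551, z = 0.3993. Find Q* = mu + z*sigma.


CR = Cu/(Cu+Co) = 37.4410/(37.4410+19.7079) = 0.6551
z = 0.3993
Q* = 245.1070 + 0.3993 * 33.7008 = 258.5637

258.5637 units


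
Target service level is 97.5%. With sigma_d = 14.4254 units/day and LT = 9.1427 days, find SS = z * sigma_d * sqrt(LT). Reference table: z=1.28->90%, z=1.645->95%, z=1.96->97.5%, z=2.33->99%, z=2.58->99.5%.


From the table, SL = 97.5% corresponds to z = 1.96
sqrt(LT) = sqrt(9.1427) = 3.0237
SS = 1.96 * 14.4254 * 3.0237 = 85.4912

85.4912 units


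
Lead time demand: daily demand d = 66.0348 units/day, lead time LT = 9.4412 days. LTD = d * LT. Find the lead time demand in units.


LTD = 66.0348 * 9.4412 = 623.4478

623.4478 units


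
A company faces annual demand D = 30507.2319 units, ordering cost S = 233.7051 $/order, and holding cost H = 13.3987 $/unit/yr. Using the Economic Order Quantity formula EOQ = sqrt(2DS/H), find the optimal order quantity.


2*D*S = 2 * 30507.2319 * 233.7051 = 14259391.3638
2*D*S/H = 1064236.9307
EOQ = sqrt(1064236.9307) = 1031.6186

1031.6186 units


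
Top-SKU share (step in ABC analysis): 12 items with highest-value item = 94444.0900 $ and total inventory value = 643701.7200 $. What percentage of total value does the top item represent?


Top item = 94444.0900
Total = 643701.7200
Percentage = 94444.0900 / 643701.7200 * 100 = 14.6720

14.6720%


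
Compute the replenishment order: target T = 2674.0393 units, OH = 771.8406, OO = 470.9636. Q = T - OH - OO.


Inventory position = OH + OO = 771.8406 + 470.9636 = 1242.8042
Q = 2674.0393 - 1242.8042 = 1431.2351

1431.2351 units


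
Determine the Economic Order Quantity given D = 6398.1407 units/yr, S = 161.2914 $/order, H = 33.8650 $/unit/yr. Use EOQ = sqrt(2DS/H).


2*D*S = 2 * 6398.1407 * 161.2914 = 2063930.1418
2*D*S/H = 60945.8184
EOQ = sqrt(60945.8184) = 246.8721

246.8721 units
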